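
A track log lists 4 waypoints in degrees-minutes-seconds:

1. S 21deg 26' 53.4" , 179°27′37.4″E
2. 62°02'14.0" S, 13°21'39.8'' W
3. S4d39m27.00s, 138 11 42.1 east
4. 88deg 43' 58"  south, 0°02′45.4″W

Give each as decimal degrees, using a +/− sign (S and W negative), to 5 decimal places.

Point 1:
  Latitude: 21° + 26/60 + 53.4/3600 = 21 + 0.433333 + 0.014833 = 21.448167
  S → negative
  λ: 179° + 27/60 + 37.4/3600 = 179 + 0.450000 + 0.010389 = 179.460389
  E ⇒ keep positive
Point 2:
  Lat: 62° + 2/60 + 14/3600 = 62 + 0.033333 + 0.003889 = 62.037222
  S ⇒ negate
  Longitude: 13 + 21/60 + 39.8/3600 = 13.361056
  W → negative
Point 3:
  φ: 4 + 39/60 + 27/3600 = 4.657500
  S ⇒ negate
  Longitude: 138° + 11/60 + 42.1/3600 = 138 + 0.183333 + 0.011694 = 138.195028
  E → positive
Point 4:
  Lat: 88° + 43/60 + 58/3600 = 88 + 0.716667 + 0.016111 = 88.732778
  S ⇒ negate
  λ: 2′ + 45.4″ = 2.75667′; 0 + 2.75667/60 = 0.045944
  W → negative

1. -21.44817, 179.46039
2. -62.03722, -13.36106
3. -4.65750, 138.19503
4. -88.73278, -0.04594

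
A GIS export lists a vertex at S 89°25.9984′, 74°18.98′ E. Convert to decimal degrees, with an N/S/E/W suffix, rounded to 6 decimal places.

89.433307° S, 74.316333° E

φ: 25.9984′ = 0.433307°; total 89.4333067
Lon: 18.98′ = 0.316333°; total 74.3163333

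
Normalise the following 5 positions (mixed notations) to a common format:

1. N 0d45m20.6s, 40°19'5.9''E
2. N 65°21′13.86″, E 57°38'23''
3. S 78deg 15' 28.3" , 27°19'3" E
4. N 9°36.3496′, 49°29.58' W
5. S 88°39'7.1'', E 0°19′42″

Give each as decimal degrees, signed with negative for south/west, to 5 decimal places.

Point 1:
  Lat: 0 + 45/60 + 20.6/3600 = 0.755722
  N ⇒ keep positive
  Lon: 40 + 19/60 + 5.9/3600 = 40.318306
  E → positive
Point 2:
  Latitude: 65° + 21/60 + 13.86/3600 = 65 + 0.350000 + 0.003850 = 65.353850
  N → positive
  Longitude: 57 + 38/60 + 23/3600 = 57.639722
  E → positive
Point 3:
  φ: 15′ + 28.3″ = 15.47167′; 78 + 15.47167/60 = 78.257861
  S ⇒ negate
  Lon: 27° + 19/60 + 3/3600 = 27 + 0.316667 + 0.000833 = 27.317500
  E → positive
Point 4:
  φ: 9 + 36.3496/60 = 9.605827
  N ⇒ keep positive
  Longitude: 29.58′ = 0.493000°; total 49.493000
  W ⇒ negate
Point 5:
  φ: 39′ + 7.1″ = 39.11833′; 88 + 39.11833/60 = 88.651972
  S → negative
  λ: 0 + 19/60 + 42/3600 = 0.328333
  E ⇒ keep positive

1. 0.75572, 40.31831
2. 65.35385, 57.63972
3. -78.25786, 27.31750
4. 9.60583, -49.49300
5. -88.65197, 0.32833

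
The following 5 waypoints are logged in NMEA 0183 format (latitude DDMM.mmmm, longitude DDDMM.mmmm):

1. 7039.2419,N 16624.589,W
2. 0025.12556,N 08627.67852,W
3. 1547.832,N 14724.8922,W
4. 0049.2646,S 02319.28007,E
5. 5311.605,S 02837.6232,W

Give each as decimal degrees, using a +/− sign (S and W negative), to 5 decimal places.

Point 1:
  Lat: split at 2 digits → 70° and 39.2419′; 70 + 39.2419/60 = 70.654032
  N ⇒ keep positive
  Longitude: split at 3 digits → 166° and 24.589′; 166 + 24.589/60 = 166.409817
  W ⇒ negate
Point 2:
  Latitude: split at 2 digits → 00° and 25.12556′; 0 + 25.12556/60 = 0.418759
  N → positive
  λ: degrees = first 3 digits = 86, minutes = 27.67852; 86 + 27.67852/60 = 86.461309
  hemisphere W, so the sign is −
Point 3:
  φ: degrees = first 2 digits = 15, minutes = 47.832; 15 + 47.832/60 = 15.797200
  N → positive
  λ: degrees = first 3 digits = 147, minutes = 24.8922; 147 + 24.8922/60 = 147.414870
  W ⇒ negate
Point 4:
  φ: degrees = first 2 digits = 0, minutes = 49.2646; 0 + 49.2646/60 = 0.821077
  S → negative
  Longitude: degrees = first 3 digits = 23, minutes = 19.28007; 23 + 19.28007/60 = 23.321335
  E → positive
Point 5:
  Lat: degrees = first 2 digits = 53, minutes = 11.605; 53 + 11.605/60 = 53.193417
  S ⇒ negate
  Lon: degrees = first 3 digits = 28, minutes = 37.6232; 28 + 37.6232/60 = 28.627053
  hemisphere W, so the sign is −

1. 70.65403, -166.40982
2. 0.41876, -86.46131
3. 15.79720, -147.41487
4. -0.82108, 23.32133
5. -53.19342, -28.62705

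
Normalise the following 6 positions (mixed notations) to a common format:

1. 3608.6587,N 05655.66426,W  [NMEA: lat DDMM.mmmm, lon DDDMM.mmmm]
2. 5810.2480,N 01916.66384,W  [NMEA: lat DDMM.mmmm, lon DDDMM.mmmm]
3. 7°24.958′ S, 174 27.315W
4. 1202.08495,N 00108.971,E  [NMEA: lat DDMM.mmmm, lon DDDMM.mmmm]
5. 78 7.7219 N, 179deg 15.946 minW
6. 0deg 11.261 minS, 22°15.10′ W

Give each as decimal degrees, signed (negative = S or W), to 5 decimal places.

Point 1:
  Lat: degrees = first 2 digits = 36, minutes = 8.6587; 36 + 8.6587/60 = 36.144312
  N → positive
  Longitude: degrees = first 3 digits = 56, minutes = 55.66426; 56 + 55.66426/60 = 56.927738
  hemisphere W, so the sign is −
Point 2:
  Lat: degrees = first 2 digits = 58, minutes = 10.248; 58 + 10.248/60 = 58.170800
  N ⇒ keep positive
  Lon: degrees = first 3 digits = 19, minutes = 16.66384; 19 + 16.66384/60 = 19.277731
  hemisphere W, so the sign is −
Point 3:
  Lat: 7 + 24.958/60 = 7.415967
  S → negative
  Longitude: 27.315′ = 0.455250°; total 174.455250
  hemisphere W, so the sign is −
Point 4:
  Lat: degrees = first 2 digits = 12, minutes = 2.08495; 12 + 2.08495/60 = 12.034749
  N ⇒ keep positive
  Longitude: degrees = first 3 digits = 1, minutes = 8.971; 1 + 8.971/60 = 1.149517
  E ⇒ keep positive
Point 5:
  φ: 78 + 7.7219/60 = 78.128698
  N → positive
  Lon: 15.946′ = 0.265767°; total 179.265767
  W → negative
Point 6:
  Latitude: 0 + 11.261/60 = 0.187683
  S ⇒ negate
  Lon: 15.1′ = 0.251667°; total 22.251667
  W → negative

1. 36.14431, -56.92774
2. 58.17080, -19.27773
3. -7.41597, -174.45525
4. 12.03475, 1.14952
5. 78.12870, -179.26577
6. -0.18768, -22.25167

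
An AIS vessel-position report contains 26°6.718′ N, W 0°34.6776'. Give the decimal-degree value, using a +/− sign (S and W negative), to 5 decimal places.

26.11197, -0.57796

Latitude: 26 + 6.718/60 = 26.111967
N ⇒ keep positive
Lon: 0 + 34.6776/60 = 0.577960
hemisphere W, so the sign is −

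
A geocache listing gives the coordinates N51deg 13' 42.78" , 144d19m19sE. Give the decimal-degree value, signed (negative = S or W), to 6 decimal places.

Latitude: 13′ + 42.78″ = 13.71300′; 51 + 13.71300/60 = 51.2285500
N → positive
λ: 144° + 19/60 + 19/3600 = 144 + 0.316667 + 0.005278 = 144.3219444
E ⇒ keep positive

51.228550, 144.321944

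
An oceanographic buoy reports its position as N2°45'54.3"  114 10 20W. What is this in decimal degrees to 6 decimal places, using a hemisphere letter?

Lat: 45′ + 54.3″ = 45.90500′; 2 + 45.90500/60 = 2.7650833
λ: 10′ + 20″ = 10.33333′; 114 + 10.33333/60 = 114.1722222

2.765083° N, 114.172222° W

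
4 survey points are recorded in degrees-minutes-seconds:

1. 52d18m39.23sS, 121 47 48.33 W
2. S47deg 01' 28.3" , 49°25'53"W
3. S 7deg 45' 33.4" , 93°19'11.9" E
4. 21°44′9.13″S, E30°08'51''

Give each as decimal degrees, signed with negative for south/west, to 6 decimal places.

1. -52.310897, -121.796758
2. -47.024528, -49.431389
3. -7.759278, 93.319972
4. -21.735869, 30.147500

Point 1:
  Lat: 52 + 18/60 + 39.23/3600 = 52.3108972
  S ⇒ negate
  Longitude: 121° + 47/60 + 48.33/3600 = 121 + 0.783333 + 0.013425 = 121.7967583
  hemisphere W, so the sign is −
Point 2:
  Lat: 1′ + 28.3″ = 1.47167′; 47 + 1.47167/60 = 47.0245278
  S → negative
  λ: 25′ + 53″ = 25.88333′; 49 + 25.88333/60 = 49.4313889
  hemisphere W, so the sign is −
Point 3:
  Latitude: 7 + 45/60 + 33.4/3600 = 7.7592778
  S ⇒ negate
  λ: 93° + 19/60 + 11.9/3600 = 93 + 0.316667 + 0.003306 = 93.3199722
  E → positive
Point 4:
  φ: 21 + 44/60 + 9.13/3600 = 21.7358694
  S ⇒ negate
  Longitude: 30 + 8/60 + 51/3600 = 30.1475000
  E → positive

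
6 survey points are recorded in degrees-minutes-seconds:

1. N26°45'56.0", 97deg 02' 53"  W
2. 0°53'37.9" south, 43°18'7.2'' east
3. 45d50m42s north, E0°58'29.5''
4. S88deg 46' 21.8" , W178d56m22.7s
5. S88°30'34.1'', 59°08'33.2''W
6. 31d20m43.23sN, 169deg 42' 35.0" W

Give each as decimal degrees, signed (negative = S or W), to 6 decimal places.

Point 1:
  φ: 26 + 45/60 + 56/3600 = 26.7655556
  N → positive
  Longitude: 2′ + 53″ = 2.88333′; 97 + 2.88333/60 = 97.0480556
  W ⇒ negate
Point 2:
  Lat: 53′ + 37.9″ = 53.63167′; 0 + 53.63167/60 = 0.8938611
  S → negative
  Lon: 43 + 18/60 + 7.2/3600 = 43.3020000
  E ⇒ keep positive
Point 3:
  Latitude: 45 + 50/60 + 42/3600 = 45.8450000
  N ⇒ keep positive
  Longitude: 58′ + 29.5″ = 58.49167′; 0 + 58.49167/60 = 0.9748611
  E → positive
Point 4:
  Lat: 88 + 46/60 + 21.8/3600 = 88.7727222
  S ⇒ negate
  Longitude: 178° + 56/60 + 22.7/3600 = 178 + 0.933333 + 0.006306 = 178.9396389
  W → negative
Point 5:
  Lat: 30′ + 34.1″ = 30.56833′; 88 + 30.56833/60 = 88.5094722
  hemisphere S, so the sign is −
  λ: 59° + 8/60 + 33.2/3600 = 59 + 0.133333 + 0.009222 = 59.1425556
  W → negative
Point 6:
  φ: 31° + 20/60 + 43.23/3600 = 31 + 0.333333 + 0.012008 = 31.3453417
  N → positive
  λ: 42′ + 35″ = 42.58333′; 169 + 42.58333/60 = 169.7097222
  W ⇒ negate

1. 26.765556, -97.048056
2. -0.893861, 43.302000
3. 45.845000, 0.974861
4. -88.772722, -178.939639
5. -88.509472, -59.142556
6. 31.345342, -169.709722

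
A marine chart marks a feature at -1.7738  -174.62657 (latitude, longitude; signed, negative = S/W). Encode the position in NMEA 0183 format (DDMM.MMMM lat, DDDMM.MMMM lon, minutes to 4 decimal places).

0146.4280,S / 17437.5942,W

Latitude is negative → S; |value| = 1.773800
Lat: minutes = (1.773800 − 1) × 60 = 46.428000
Longitude is negative → W; |value| = 174.626570
λ: 174° + 0.626570 × 60 = 174° 37.594200′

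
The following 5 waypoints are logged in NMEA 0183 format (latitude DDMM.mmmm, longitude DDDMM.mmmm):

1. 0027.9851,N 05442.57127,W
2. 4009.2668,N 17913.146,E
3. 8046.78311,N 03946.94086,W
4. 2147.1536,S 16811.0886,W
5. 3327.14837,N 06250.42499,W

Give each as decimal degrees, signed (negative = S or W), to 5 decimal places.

1. 0.46642, -54.70952
2. 40.15445, 179.21910
3. 80.77972, -39.78235
4. -21.78589, -168.18481
5. 33.45247, -62.84042

Point 1:
  Latitude: split at 2 digits → 00° and 27.9851′; 0 + 27.9851/60 = 0.466418
  N ⇒ keep positive
  λ: split at 3 digits → 054° and 42.57127′; 54 + 42.57127/60 = 54.709521
  W → negative
Point 2:
  Latitude: degrees = first 2 digits = 40, minutes = 9.2668; 40 + 9.2668/60 = 40.154447
  N → positive
  Longitude: degrees = first 3 digits = 179, minutes = 13.146; 179 + 13.146/60 = 179.219100
  E → positive
Point 3:
  Latitude: split at 2 digits → 80° and 46.78311′; 80 + 46.78311/60 = 80.779719
  N → positive
  λ: degrees = first 3 digits = 39, minutes = 46.94086; 39 + 46.94086/60 = 39.782348
  hemisphere W, so the sign is −
Point 4:
  Latitude: split at 2 digits → 21° and 47.1536′; 21 + 47.1536/60 = 21.785893
  hemisphere S, so the sign is −
  Lon: split at 3 digits → 168° and 11.0886′; 168 + 11.0886/60 = 168.184810
  hemisphere W, so the sign is −
Point 5:
  Lat: split at 2 digits → 33° and 27.14837′; 33 + 27.14837/60 = 33.452473
  N → positive
  Longitude: split at 3 digits → 062° and 50.42499′; 62 + 50.42499/60 = 62.840417
  W → negative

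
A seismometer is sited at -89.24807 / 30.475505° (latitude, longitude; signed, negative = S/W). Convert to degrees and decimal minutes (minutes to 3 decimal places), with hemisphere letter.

Latitude is negative → S; |value| = 89.248070
φ: minutes = (89.248070 − 89) × 60 = 14.88420
Lon: minutes = (30.475505 − 30) × 60 = 28.53030

89° 14.884′ S, 30° 28.530′ E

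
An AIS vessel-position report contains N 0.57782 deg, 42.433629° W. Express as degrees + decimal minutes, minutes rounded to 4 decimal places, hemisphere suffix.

Latitude: 0° + 0.577820 × 60 = 0° 34.669200′
Longitude: fractional part 0.433629 → 26.017740 minutes

0° 34.6692′ N, 42° 26.0177′ W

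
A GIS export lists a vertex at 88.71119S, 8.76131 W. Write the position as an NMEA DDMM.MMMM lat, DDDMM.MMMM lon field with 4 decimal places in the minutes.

φ: fractional part 0.711190 → 42.671400 minutes
Lon: minutes = (8.761310 − 8) × 60 = 45.678600

8842.6714,S / 00845.6786,W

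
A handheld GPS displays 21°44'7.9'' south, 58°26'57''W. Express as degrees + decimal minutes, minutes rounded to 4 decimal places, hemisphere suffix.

Lat: seconds/60 = 0.13167; minutes = 44 + 0.13167 = 44.131667
Longitude: 26 + 57/60 = 26.950000′

21° 44.1317′ S, 58° 26.9500′ W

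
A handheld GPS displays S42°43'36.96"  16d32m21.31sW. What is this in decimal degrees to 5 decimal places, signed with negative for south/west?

-42.72693, -16.53925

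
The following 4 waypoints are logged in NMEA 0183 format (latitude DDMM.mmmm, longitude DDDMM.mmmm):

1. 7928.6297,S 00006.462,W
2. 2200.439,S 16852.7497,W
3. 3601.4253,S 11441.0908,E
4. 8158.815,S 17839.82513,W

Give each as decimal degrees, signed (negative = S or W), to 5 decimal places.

1. -79.47716, -0.10770
2. -22.00732, -168.87916
3. -36.02376, 114.68485
4. -81.98025, -178.66375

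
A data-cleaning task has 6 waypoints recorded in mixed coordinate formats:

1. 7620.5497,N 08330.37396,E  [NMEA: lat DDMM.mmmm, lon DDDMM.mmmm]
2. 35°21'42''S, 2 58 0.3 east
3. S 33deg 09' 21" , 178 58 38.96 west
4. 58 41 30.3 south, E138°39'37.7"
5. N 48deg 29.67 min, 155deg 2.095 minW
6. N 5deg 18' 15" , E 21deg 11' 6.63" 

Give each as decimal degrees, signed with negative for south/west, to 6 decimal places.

1. 76.342495, 83.506233
2. -35.361667, 2.966750
3. -33.155833, -178.977489
4. -58.691750, 138.660472
5. 48.494500, -155.034917
6. 5.304167, 21.185175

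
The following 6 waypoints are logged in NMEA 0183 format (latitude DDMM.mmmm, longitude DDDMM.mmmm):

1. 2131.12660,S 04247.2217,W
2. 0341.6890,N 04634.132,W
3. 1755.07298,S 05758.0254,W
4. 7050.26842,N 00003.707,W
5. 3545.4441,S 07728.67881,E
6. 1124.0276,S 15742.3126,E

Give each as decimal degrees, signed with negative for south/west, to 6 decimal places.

1. -21.518777, -42.787028
2. 3.694817, -46.568867
3. -17.917883, -57.967090
4. 70.837807, -0.061783
5. -35.757402, 77.477980
6. -11.400460, 157.705210

Point 1:
  Latitude: degrees = first 2 digits = 21, minutes = 31.1266; 21 + 31.1266/60 = 21.5187767
  S ⇒ negate
  λ: split at 3 digits → 042° and 47.2217′; 42 + 47.2217/60 = 42.7870283
  W ⇒ negate
Point 2:
  φ: degrees = first 2 digits = 3, minutes = 41.689; 3 + 41.689/60 = 3.6948167
  N → positive
  Longitude: degrees = first 3 digits = 46, minutes = 34.132; 46 + 34.132/60 = 46.5688667
  W → negative
Point 3:
  φ: degrees = first 2 digits = 17, minutes = 55.07298; 17 + 55.07298/60 = 17.9178830
  S ⇒ negate
  λ: split at 3 digits → 057° and 58.0254′; 57 + 58.0254/60 = 57.9670900
  hemisphere W, so the sign is −
Point 4:
  Latitude: split at 2 digits → 70° and 50.26842′; 70 + 50.26842/60 = 70.8378070
  N → positive
  Lon: split at 3 digits → 000° and 3.707′; 0 + 3.707/60 = 0.0617833
  hemisphere W, so the sign is −
Point 5:
  Lat: split at 2 digits → 35° and 45.4441′; 35 + 45.4441/60 = 35.7574017
  hemisphere S, so the sign is −
  λ: split at 3 digits → 077° and 28.67881′; 77 + 28.67881/60 = 77.4779802
  E → positive
Point 6:
  Latitude: degrees = first 2 digits = 11, minutes = 24.0276; 11 + 24.0276/60 = 11.4004600
  S → negative
  Longitude: degrees = first 3 digits = 157, minutes = 42.3126; 157 + 42.3126/60 = 157.7052100
  E → positive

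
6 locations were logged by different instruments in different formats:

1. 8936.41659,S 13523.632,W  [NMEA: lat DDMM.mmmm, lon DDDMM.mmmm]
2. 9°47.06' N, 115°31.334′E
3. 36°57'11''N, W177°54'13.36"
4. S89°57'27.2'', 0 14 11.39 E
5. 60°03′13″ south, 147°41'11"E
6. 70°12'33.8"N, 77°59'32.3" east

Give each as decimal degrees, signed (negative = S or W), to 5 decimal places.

Point 1:
  Lat: degrees = first 2 digits = 89, minutes = 36.41659; 89 + 36.41659/60 = 89.606943
  S ⇒ negate
  Lon: degrees = first 3 digits = 135, minutes = 23.632; 135 + 23.632/60 = 135.393867
  W → negative
Point 2:
  Lat: 9 + 47.06/60 = 9.784333
  N → positive
  Lon: 115 + 31.334/60 = 115.522233
  E → positive
Point 3:
  Lat: 36 + 57/60 + 11/3600 = 36.953056
  N ⇒ keep positive
  λ: 177 + 54/60 + 13.36/3600 = 177.903711
  hemisphere W, so the sign is −
Point 4:
  Latitude: 89 + 57/60 + 27.2/3600 = 89.957556
  hemisphere S, so the sign is −
  λ: 0 + 14/60 + 11.39/3600 = 0.236497
  E ⇒ keep positive
Point 5:
  φ: 3′ + 13″ = 3.21667′; 60 + 3.21667/60 = 60.053611
  hemisphere S, so the sign is −
  Longitude: 147 + 41/60 + 11/3600 = 147.686389
  E → positive
Point 6:
  φ: 70° + 12/60 + 33.8/3600 = 70 + 0.200000 + 0.009389 = 70.209389
  N → positive
  Lon: 77 + 59/60 + 32.3/3600 = 77.992306
  E ⇒ keep positive

1. -89.60694, -135.39387
2. 9.78433, 115.52223
3. 36.95306, -177.90371
4. -89.95756, 0.23650
5. -60.05361, 147.68639
6. 70.20939, 77.99231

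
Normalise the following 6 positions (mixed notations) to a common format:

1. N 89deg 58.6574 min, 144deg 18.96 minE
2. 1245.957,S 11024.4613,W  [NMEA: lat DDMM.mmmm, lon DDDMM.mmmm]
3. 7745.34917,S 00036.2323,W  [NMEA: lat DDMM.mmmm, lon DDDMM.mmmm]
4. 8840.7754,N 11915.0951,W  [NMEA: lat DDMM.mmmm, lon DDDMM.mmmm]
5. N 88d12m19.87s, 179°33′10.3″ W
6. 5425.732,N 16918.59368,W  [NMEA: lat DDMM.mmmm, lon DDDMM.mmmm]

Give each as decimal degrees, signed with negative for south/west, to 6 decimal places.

1. 89.977623, 144.316000
2. -12.765950, -110.407688
3. -77.755820, -0.603872
4. 88.679590, -119.251585
5. 88.205519, -179.552861
6. 54.428867, -169.309895

Point 1:
  φ: 89 + 58.6574/60 = 89.9776233
  N ⇒ keep positive
  Lon: 144 + 18.96/60 = 144.3160000
  E ⇒ keep positive
Point 2:
  Latitude: split at 2 digits → 12° and 45.957′; 12 + 45.957/60 = 12.7659500
  S → negative
  λ: split at 3 digits → 110° and 24.4613′; 110 + 24.4613/60 = 110.4076883
  W ⇒ negate
Point 3:
  Lat: split at 2 digits → 77° and 45.34917′; 77 + 45.34917/60 = 77.7558195
  S → negative
  Lon: degrees = first 3 digits = 0, minutes = 36.2323; 0 + 36.2323/60 = 0.6038717
  W → negative
Point 4:
  φ: split at 2 digits → 88° and 40.7754′; 88 + 40.7754/60 = 88.6795900
  N → positive
  Lon: split at 3 digits → 119° and 15.0951′; 119 + 15.0951/60 = 119.2515850
  hemisphere W, so the sign is −
Point 5:
  Latitude: 88° + 12/60 + 19.87/3600 = 88 + 0.200000 + 0.005519 = 88.2055194
  N ⇒ keep positive
  Lon: 179 + 33/60 + 10.3/3600 = 179.5528611
  hemisphere W, so the sign is −
Point 6:
  Lat: split at 2 digits → 54° and 25.732′; 54 + 25.732/60 = 54.4288667
  N → positive
  Longitude: split at 3 digits → 169° and 18.59368′; 169 + 18.59368/60 = 169.3098947
  W ⇒ negate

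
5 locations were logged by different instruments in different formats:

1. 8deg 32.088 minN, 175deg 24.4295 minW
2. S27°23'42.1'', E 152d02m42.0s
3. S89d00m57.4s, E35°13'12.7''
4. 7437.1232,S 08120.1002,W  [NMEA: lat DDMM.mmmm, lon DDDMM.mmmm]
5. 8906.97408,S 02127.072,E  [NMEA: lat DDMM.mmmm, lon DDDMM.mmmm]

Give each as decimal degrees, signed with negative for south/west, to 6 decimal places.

1. 8.534800, -175.407158
2. -27.395028, 152.045000
3. -89.015944, 35.220194
4. -74.618720, -81.335003
5. -89.116235, 21.451200

Point 1:
  Latitude: 8 + 32.088/60 = 8.5348000
  N → positive
  λ: 24.4295′ = 0.407158°; total 175.4071583
  W ⇒ negate
Point 2:
  φ: 27° + 23/60 + 42.1/3600 = 27 + 0.383333 + 0.011694 = 27.3950278
  S ⇒ negate
  Longitude: 152 + 2/60 + 42/3600 = 152.0450000
  E ⇒ keep positive
Point 3:
  Lat: 89 + 0/60 + 57.4/3600 = 89.0159444
  S → negative
  λ: 35° + 13/60 + 12.7/3600 = 35 + 0.216667 + 0.003528 = 35.2201944
  E ⇒ keep positive
Point 4:
  Lat: split at 2 digits → 74° and 37.1232′; 74 + 37.1232/60 = 74.6187200
  S → negative
  Lon: split at 3 digits → 081° and 20.1002′; 81 + 20.1002/60 = 81.3350033
  W ⇒ negate
Point 5:
  φ: split at 2 digits → 89° and 6.97408′; 89 + 6.97408/60 = 89.1162347
  hemisphere S, so the sign is −
  λ: degrees = first 3 digits = 21, minutes = 27.072; 21 + 27.072/60 = 21.4512000
  E → positive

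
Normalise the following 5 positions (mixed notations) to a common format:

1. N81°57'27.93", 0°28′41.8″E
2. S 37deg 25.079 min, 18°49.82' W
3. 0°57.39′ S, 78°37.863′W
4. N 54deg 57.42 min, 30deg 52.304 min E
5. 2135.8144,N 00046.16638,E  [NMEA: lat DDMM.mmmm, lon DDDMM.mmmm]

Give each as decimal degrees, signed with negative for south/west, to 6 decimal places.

Point 1:
  φ: 81 + 57/60 + 27.93/3600 = 81.9577583
  N → positive
  Longitude: 0 + 28/60 + 41.8/3600 = 0.4782778
  E → positive
Point 2:
  Lat: 37 + 25.079/60 = 37.4179833
  S ⇒ negate
  Lon: 49.82′ = 0.830333°; total 18.8303333
  W ⇒ negate
Point 3:
  Latitude: 57.39′ = 0.956500°; total 0.9565000
  S ⇒ negate
  Longitude: 78 + 37.863/60 = 78.6310500
  hemisphere W, so the sign is −
Point 4:
  Lat: 54 + 57.42/60 = 54.9570000
  N ⇒ keep positive
  Longitude: 30 + 52.304/60 = 30.8717333
  E → positive
Point 5:
  φ: split at 2 digits → 21° and 35.8144′; 21 + 35.8144/60 = 21.5969067
  N ⇒ keep positive
  λ: degrees = first 3 digits = 0, minutes = 46.16638; 0 + 46.16638/60 = 0.7694397
  E ⇒ keep positive

1. 81.957758, 0.478278
2. -37.417983, -18.830333
3. -0.956500, -78.631050
4. 54.957000, 30.871733
5. 21.596907, 0.769440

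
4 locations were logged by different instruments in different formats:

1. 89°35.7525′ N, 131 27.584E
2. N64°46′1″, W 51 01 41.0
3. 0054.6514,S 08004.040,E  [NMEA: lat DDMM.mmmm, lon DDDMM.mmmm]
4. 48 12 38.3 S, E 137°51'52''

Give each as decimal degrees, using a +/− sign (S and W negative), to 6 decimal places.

1. 89.595875, 131.459733
2. 64.766944, -51.028056
3. -0.910857, 80.067333
4. -48.210639, 137.864444

Point 1:
  Latitude: 89 + 35.7525/60 = 89.5958750
  N → positive
  λ: 131 + 27.584/60 = 131.4597333
  E ⇒ keep positive
Point 2:
  Latitude: 46′ + 1″ = 46.01667′; 64 + 46.01667/60 = 64.7669444
  N → positive
  Longitude: 51 + 1/60 + 41/3600 = 51.0280556
  hemisphere W, so the sign is −
Point 3:
  φ: split at 2 digits → 00° and 54.6514′; 0 + 54.6514/60 = 0.9108567
  S → negative
  Longitude: degrees = first 3 digits = 80, minutes = 4.04; 80 + 4.04/60 = 80.0673333
  E ⇒ keep positive
Point 4:
  φ: 48 + 12/60 + 38.3/3600 = 48.2106389
  S ⇒ negate
  Longitude: 51′ + 52″ = 51.86667′; 137 + 51.86667/60 = 137.8644444
  E → positive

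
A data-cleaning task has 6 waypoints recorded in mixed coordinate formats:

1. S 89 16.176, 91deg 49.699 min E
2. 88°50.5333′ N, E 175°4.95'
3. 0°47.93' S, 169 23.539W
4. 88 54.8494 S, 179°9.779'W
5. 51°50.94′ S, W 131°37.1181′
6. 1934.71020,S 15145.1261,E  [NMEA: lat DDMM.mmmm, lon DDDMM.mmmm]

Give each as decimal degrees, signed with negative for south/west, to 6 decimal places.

1. -89.269600, 91.828317
2. 88.842222, 175.082500
3. -0.798833, -169.392317
4. -88.914157, -179.162983
5. -51.849000, -131.618635
6. -19.578503, 151.752102

Point 1:
  Latitude: 16.176′ = 0.269600°; total 89.2696000
  S → negative
  Longitude: 49.699′ = 0.828317°; total 91.8283167
  E ⇒ keep positive
Point 2:
  Lat: 88 + 50.5333/60 = 88.8422217
  N → positive
  Longitude: 4.95′ = 0.082500°; total 175.0825000
  E → positive
Point 3:
  Latitude: 47.93′ = 0.798833°; total 0.7988333
  S → negative
  Longitude: 23.539′ = 0.392317°; total 169.3923167
  hemisphere W, so the sign is −
Point 4:
  φ: 54.8494′ = 0.914157°; total 88.9141567
  S ⇒ negate
  Lon: 9.779′ = 0.162983°; total 179.1629833
  W ⇒ negate
Point 5:
  φ: 51 + 50.94/60 = 51.8490000
  S ⇒ negate
  λ: 37.1181′ = 0.618635°; total 131.6186350
  W ⇒ negate
Point 6:
  φ: degrees = first 2 digits = 19, minutes = 34.7102; 19 + 34.7102/60 = 19.5785033
  hemisphere S, so the sign is −
  Longitude: degrees = first 3 digits = 151, minutes = 45.1261; 151 + 45.1261/60 = 151.7521017
  E → positive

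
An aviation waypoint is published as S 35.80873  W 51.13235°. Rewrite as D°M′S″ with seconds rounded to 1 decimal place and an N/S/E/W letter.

Latitude: 0.808730 × 60 = 48.52380′ → 48′, remainder × 60 = 31.428″
λ: 0.132350 × 60 = 7.94100′ → 7′, remainder × 60 = 56.460″

35°48′31.4″ S, 51°07′56.5″ W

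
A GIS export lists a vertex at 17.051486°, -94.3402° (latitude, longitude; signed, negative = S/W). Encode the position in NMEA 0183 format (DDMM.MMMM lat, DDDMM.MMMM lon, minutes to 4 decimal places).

1703.0892,N / 09420.4120,W

φ: fractional part 0.051486 → 3.089160 minutes
Longitude is negative → W; |value| = 94.340200
Lon: 94° + 0.340200 × 60 = 94° 20.412000′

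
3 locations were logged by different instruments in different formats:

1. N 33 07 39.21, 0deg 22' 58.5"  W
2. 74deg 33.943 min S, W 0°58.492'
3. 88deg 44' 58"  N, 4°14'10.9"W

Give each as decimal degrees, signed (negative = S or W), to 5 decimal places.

1. 33.12756, -0.38292
2. -74.56572, -0.97487
3. 88.74944, -4.23636

Point 1:
  Lat: 33 + 7/60 + 39.21/3600 = 33.127558
  N → positive
  Lon: 0° + 22/60 + 58.5/3600 = 0 + 0.366667 + 0.016250 = 0.382917
  W → negative
Point 2:
  Lat: 33.943′ = 0.565717°; total 74.565717
  S → negative
  Lon: 0 + 58.492/60 = 0.974867
  hemisphere W, so the sign is −
Point 3:
  Latitude: 88° + 44/60 + 58/3600 = 88 + 0.733333 + 0.016111 = 88.749444
  N → positive
  λ: 14′ + 10.9″ = 14.18167′; 4 + 14.18167/60 = 4.236361
  W → negative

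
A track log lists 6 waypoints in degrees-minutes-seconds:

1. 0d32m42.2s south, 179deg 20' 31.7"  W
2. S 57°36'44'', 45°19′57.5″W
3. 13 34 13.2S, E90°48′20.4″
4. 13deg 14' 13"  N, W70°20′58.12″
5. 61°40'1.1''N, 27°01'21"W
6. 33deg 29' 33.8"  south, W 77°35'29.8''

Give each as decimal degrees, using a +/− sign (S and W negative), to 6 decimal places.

1. -0.545056, -179.342139
2. -57.612222, -45.332639
3. -13.570333, 90.805667
4. 13.236944, -70.349478
5. 61.666972, -27.022500
6. -33.492722, -77.591611

Point 1:
  Lat: 32′ + 42.2″ = 32.70333′; 0 + 32.70333/60 = 0.5450556
  S → negative
  Longitude: 20′ + 31.7″ = 20.52833′; 179 + 20.52833/60 = 179.3421389
  W → negative
Point 2:
  Lat: 36′ + 44″ = 36.73333′; 57 + 36.73333/60 = 57.6122222
  S ⇒ negate
  Lon: 45 + 19/60 + 57.5/3600 = 45.3326389
  W ⇒ negate
Point 3:
  Latitude: 13° + 34/60 + 13.2/3600 = 13 + 0.566667 + 0.003667 = 13.5703333
  S → negative
  Lon: 90 + 48/60 + 20.4/3600 = 90.8056667
  E ⇒ keep positive
Point 4:
  Latitude: 14′ + 13″ = 14.21667′; 13 + 14.21667/60 = 13.2369444
  N → positive
  Lon: 20′ + 58.12″ = 20.96867′; 70 + 20.96867/60 = 70.3494778
  hemisphere W, so the sign is −
Point 5:
  Lat: 61 + 40/60 + 1.1/3600 = 61.6669722
  N → positive
  Longitude: 27° + 1/60 + 21/3600 = 27 + 0.016667 + 0.005833 = 27.0225000
  W → negative
Point 6:
  φ: 33 + 29/60 + 33.8/3600 = 33.4927222
  S ⇒ negate
  Lon: 77 + 35/60 + 29.8/3600 = 77.5916111
  hemisphere W, so the sign is −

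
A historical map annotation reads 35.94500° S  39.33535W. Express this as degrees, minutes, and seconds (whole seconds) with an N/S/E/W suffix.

Latitude: whole degrees 35; 56.70000′ → 56′ and 42.00″
Longitude: 0.335350° → 20.12100′; 0.12100 × 60 = 7.26″

35°56′42″ S, 39°20′7″ W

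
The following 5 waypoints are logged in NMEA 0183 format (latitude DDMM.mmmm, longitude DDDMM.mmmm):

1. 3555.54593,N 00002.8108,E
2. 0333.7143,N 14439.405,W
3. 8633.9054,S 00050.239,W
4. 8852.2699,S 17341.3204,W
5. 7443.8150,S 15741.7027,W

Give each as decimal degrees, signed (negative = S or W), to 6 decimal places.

1. 35.925766, 0.046847
2. 3.561905, -144.656750
3. -86.565090, -0.837317
4. -88.871165, -173.688673
5. -74.730250, -157.695045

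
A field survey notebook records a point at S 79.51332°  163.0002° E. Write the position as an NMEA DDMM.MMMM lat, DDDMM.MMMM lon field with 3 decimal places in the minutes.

Lat: 79° + 0.513320 × 60 = 79° 30.79920′
λ: 163° + 0.000200 × 60 = 163° 0.01200′

7930.799,S / 16300.012,E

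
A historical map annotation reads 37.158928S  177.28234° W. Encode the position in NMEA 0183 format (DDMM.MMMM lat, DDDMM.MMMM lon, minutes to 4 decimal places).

3709.5357,S / 17716.9404,W

Lat: minutes = (37.158928 − 37) × 60 = 9.535680
Lon: fractional part 0.282340 → 16.940400 minutes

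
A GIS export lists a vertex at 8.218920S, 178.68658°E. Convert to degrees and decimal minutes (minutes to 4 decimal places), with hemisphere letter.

8° 13.1352′ S, 178° 41.1948′ E

Lat: fractional part 0.218920 → 13.135200 minutes
Longitude: 178° + 0.686580 × 60 = 178° 41.194800′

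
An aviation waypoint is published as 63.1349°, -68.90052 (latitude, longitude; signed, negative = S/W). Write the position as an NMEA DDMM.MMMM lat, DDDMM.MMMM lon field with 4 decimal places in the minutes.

6308.0940,N / 06854.0312,W

φ: 63° + 0.134900 × 60 = 63° 8.094000′
Longitude is negative → W; |value| = 68.900520
λ: minutes = (68.900520 − 68) × 60 = 54.031200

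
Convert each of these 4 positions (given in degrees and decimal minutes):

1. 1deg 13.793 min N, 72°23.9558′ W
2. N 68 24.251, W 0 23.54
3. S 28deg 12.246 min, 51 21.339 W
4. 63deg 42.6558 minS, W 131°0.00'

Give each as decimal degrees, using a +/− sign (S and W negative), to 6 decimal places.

1. 1.229883, -72.399263
2. 68.404183, -0.392333
3. -28.204100, -51.355650
4. -63.710930, -131.000000

Point 1:
  Lat: 13.793′ = 0.229883°; total 1.2298833
  N → positive
  Lon: 23.9558′ = 0.399263°; total 72.3992633
  W ⇒ negate
Point 2:
  φ: 24.251′ = 0.404183°; total 68.4041833
  N → positive
  λ: 0 + 23.54/60 = 0.3923333
  W → negative
Point 3:
  Lat: 28 + 12.246/60 = 28.2041000
  S → negative
  Lon: 51 + 21.339/60 = 51.3556500
  W ⇒ negate
Point 4:
  Lat: 42.6558′ = 0.710930°; total 63.7109300
  S ⇒ negate
  Longitude: 131 + 0/60 = 131.0000000
  W ⇒ negate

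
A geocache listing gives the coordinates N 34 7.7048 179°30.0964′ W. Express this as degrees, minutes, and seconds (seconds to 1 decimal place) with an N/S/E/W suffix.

34°07′42.3″ N, 179°30′5.8″ W

Lat: fractional minutes 0.70480 × 60 = 42.288″
Lon: fractional minutes 0.09640 × 60 = 5.784″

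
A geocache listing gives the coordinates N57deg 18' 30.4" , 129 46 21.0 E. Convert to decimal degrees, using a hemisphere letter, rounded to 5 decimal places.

57.30844° N, 129.77250° E

Latitude: 57 + 18/60 + 30.4/3600 = 57.308444
Longitude: 46′ + 21″ = 46.35000′; 129 + 46.35000/60 = 129.772500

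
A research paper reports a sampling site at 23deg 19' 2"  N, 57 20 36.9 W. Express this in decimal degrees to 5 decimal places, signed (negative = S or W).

23.31722, -57.34358

Latitude: 19′ + 2″ = 19.03333′; 23 + 19.03333/60 = 23.317222
N ⇒ keep positive
Lon: 57 + 20/60 + 36.9/3600 = 57.343583
W → negative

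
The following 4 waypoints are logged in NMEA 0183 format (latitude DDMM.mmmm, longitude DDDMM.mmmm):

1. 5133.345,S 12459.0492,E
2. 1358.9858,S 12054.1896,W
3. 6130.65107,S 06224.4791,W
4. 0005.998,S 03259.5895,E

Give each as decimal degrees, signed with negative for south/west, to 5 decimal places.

1. -51.55575, 124.98415
2. -13.98310, -120.90316
3. -61.51085, -62.40799
4. -0.09997, 32.99316

Point 1:
  φ: split at 2 digits → 51° and 33.345′; 51 + 33.345/60 = 51.555750
  hemisphere S, so the sign is −
  Longitude: split at 3 digits → 124° and 59.0492′; 124 + 59.0492/60 = 124.984153
  E → positive
Point 2:
  Lat: split at 2 digits → 13° and 58.9858′; 13 + 58.9858/60 = 13.983097
  S ⇒ negate
  Lon: degrees = first 3 digits = 120, minutes = 54.1896; 120 + 54.1896/60 = 120.903160
  W ⇒ negate
Point 3:
  φ: split at 2 digits → 61° and 30.65107′; 61 + 30.65107/60 = 61.510851
  S → negative
  Longitude: split at 3 digits → 062° and 24.4791′; 62 + 24.4791/60 = 62.407985
  W → negative
Point 4:
  φ: degrees = first 2 digits = 0, minutes = 5.998; 0 + 5.998/60 = 0.099967
  S ⇒ negate
  λ: degrees = first 3 digits = 32, minutes = 59.5895; 32 + 59.5895/60 = 32.993158
  E ⇒ keep positive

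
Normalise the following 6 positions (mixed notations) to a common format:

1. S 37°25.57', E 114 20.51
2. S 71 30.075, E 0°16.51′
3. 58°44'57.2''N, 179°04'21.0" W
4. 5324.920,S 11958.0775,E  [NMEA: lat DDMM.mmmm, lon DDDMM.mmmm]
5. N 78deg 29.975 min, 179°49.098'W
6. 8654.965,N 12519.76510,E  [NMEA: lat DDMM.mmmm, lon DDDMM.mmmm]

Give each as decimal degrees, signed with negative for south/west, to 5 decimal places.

1. -37.42617, 114.34183
2. -71.50125, 0.27517
3. 58.74922, -179.07250
4. -53.41533, 119.96796
5. 78.49958, -179.81830
6. 86.91608, 125.32942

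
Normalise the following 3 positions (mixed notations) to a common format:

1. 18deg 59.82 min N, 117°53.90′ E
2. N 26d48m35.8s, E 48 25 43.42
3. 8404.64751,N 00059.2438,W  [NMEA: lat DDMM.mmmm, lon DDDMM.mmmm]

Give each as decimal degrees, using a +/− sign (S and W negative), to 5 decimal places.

1. 18.99700, 117.89833
2. 26.80994, 48.42873
3. 84.07746, -0.98740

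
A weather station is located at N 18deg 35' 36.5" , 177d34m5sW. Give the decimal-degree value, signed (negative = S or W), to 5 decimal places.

Latitude: 18 + 35/60 + 36.5/3600 = 18.593472
N → positive
Lon: 34′ + 5″ = 34.08333′; 177 + 34.08333/60 = 177.568056
hemisphere W, so the sign is −

18.59347, -177.56806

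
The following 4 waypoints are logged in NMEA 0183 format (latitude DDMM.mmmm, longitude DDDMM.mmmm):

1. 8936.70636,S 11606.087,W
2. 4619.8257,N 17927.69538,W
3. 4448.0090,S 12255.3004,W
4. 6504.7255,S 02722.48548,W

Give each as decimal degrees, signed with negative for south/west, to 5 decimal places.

1. -89.61177, -116.10145
2. 46.33043, -179.46159
3. -44.80015, -122.92167
4. -65.07876, -27.37476

Point 1:
  φ: degrees = first 2 digits = 89, minutes = 36.70636; 89 + 36.70636/60 = 89.611773
  S ⇒ negate
  Lon: split at 3 digits → 116° and 6.087′; 116 + 6.087/60 = 116.101450
  hemisphere W, so the sign is −
Point 2:
  Lat: split at 2 digits → 46° and 19.8257′; 46 + 19.8257/60 = 46.330428
  N ⇒ keep positive
  λ: degrees = first 3 digits = 179, minutes = 27.69538; 179 + 27.69538/60 = 179.461590
  W ⇒ negate
Point 3:
  Latitude: split at 2 digits → 44° and 48.009′; 44 + 48.009/60 = 44.800150
  S ⇒ negate
  λ: degrees = first 3 digits = 122, minutes = 55.3004; 122 + 55.3004/60 = 122.921673
  hemisphere W, so the sign is −
Point 4:
  Latitude: split at 2 digits → 65° and 4.7255′; 65 + 4.7255/60 = 65.078758
  S ⇒ negate
  Longitude: degrees = first 3 digits = 27, minutes = 22.48548; 27 + 22.48548/60 = 27.374758
  W ⇒ negate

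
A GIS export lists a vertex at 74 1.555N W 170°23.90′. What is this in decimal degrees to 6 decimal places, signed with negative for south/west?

74.025917, -170.398333

Lat: 1.555′ = 0.025917°; total 74.0259167
N ⇒ keep positive
Lon: 170 + 23.9/60 = 170.3983333
hemisphere W, so the sign is −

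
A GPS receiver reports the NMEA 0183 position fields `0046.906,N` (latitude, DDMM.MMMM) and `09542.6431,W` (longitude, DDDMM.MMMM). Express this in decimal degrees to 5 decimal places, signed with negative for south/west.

Latitude: degrees = first 2 digits = 0, minutes = 46.906; 0 + 46.906/60 = 0.781767
N ⇒ keep positive
Longitude: degrees = first 3 digits = 95, minutes = 42.6431; 95 + 42.6431/60 = 95.710718
hemisphere W, so the sign is −

0.78177, -95.71072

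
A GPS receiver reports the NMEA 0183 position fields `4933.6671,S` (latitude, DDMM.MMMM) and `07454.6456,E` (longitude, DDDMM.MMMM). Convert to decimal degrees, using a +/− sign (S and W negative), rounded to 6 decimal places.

-49.561118, 74.910760

Latitude: split at 2 digits → 49° and 33.6671′; 49 + 33.6671/60 = 49.5611183
S → negative
λ: split at 3 digits → 074° and 54.6456′; 74 + 54.6456/60 = 74.9107600
E → positive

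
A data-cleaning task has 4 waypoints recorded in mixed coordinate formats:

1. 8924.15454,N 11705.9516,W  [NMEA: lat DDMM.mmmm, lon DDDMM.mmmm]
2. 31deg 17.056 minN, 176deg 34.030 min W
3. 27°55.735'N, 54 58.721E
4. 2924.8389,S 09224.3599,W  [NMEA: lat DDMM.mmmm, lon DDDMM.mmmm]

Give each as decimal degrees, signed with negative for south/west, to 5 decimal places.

1. 89.40258, -117.09919
2. 31.28427, -176.56717
3. 27.92892, 54.97868
4. -29.41398, -92.40600

Point 1:
  φ: degrees = first 2 digits = 89, minutes = 24.15454; 89 + 24.15454/60 = 89.402576
  N → positive
  λ: degrees = first 3 digits = 117, minutes = 5.9516; 117 + 5.9516/60 = 117.099193
  hemisphere W, so the sign is −
Point 2:
  Lat: 31 + 17.056/60 = 31.284267
  N → positive
  Longitude: 176 + 34.03/60 = 176.567167
  hemisphere W, so the sign is −
Point 3:
  Latitude: 55.735′ = 0.928917°; total 27.928917
  N ⇒ keep positive
  λ: 54 + 58.721/60 = 54.978683
  E ⇒ keep positive
Point 4:
  Lat: split at 2 digits → 29° and 24.8389′; 29 + 24.8389/60 = 29.413982
  hemisphere S, so the sign is −
  Lon: degrees = first 3 digits = 92, minutes = 24.3599; 92 + 24.3599/60 = 92.405998
  hemisphere W, so the sign is −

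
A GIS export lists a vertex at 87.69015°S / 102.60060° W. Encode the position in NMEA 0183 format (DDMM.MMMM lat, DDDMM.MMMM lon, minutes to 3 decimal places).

8741.409,S / 10236.036,W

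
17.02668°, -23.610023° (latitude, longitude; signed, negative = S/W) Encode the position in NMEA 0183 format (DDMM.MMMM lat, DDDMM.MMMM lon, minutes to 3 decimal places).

1701.601,N / 02336.601,W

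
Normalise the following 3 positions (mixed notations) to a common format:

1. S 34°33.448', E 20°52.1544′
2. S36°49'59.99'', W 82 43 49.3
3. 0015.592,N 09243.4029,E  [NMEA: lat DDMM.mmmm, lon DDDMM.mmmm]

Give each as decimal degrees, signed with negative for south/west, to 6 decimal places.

1. -34.557467, 20.869240
2. -36.833331, -82.730361
3. 0.259867, 92.723382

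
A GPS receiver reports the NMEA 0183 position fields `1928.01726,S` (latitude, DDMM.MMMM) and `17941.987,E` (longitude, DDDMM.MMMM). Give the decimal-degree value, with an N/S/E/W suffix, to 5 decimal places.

Latitude: split at 2 digits → 19° and 28.01726′; 19 + 28.01726/60 = 19.466954
Lon: split at 3 digits → 179° and 41.987′; 179 + 41.987/60 = 179.699783

19.46695° S, 179.69978° E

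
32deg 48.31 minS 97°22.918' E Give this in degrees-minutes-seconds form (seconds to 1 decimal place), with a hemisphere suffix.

Latitude: 48.31000′ → 48′ and 0.31000 × 60 = 18.600″
Lon: 22.91800′ → 22′ and 0.91800 × 60 = 55.080″

32°48′18.6″ S, 97°22′55.1″ E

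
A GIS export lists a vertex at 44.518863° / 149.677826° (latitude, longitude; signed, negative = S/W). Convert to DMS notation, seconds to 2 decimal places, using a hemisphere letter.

44°31′7.91″ N, 149°40′40.17″ E

Lat: 0.518863 × 60 = 31.13178′ → 31′, remainder × 60 = 7.9068″
Longitude: whole degrees 149; 40.66956′ → 40′ and 40.1736″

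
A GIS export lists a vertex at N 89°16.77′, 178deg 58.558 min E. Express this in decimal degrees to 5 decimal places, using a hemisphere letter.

Latitude: 16.77′ = 0.279500°; total 89.279500
Lon: 58.558′ = 0.975967°; total 178.975967

89.27950° N, 178.97597° E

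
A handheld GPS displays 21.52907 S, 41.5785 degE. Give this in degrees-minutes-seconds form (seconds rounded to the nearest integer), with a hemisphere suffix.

21°31′45″ S, 41°34′43″ E

Lat: 0.529070 × 60 = 31.74420′ → 31′, remainder × 60 = 44.65″
Longitude: 0.578500 × 60 = 34.71000′ → 34′, remainder × 60 = 42.60″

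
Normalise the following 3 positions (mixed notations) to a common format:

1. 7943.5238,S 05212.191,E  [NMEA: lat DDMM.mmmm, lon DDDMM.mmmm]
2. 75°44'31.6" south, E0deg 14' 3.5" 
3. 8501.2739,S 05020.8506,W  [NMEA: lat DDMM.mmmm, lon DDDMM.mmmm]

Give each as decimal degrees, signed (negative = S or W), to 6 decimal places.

1. -79.725397, 52.203183
2. -75.742111, 0.234306
3. -85.021232, -50.347510

Point 1:
  Latitude: split at 2 digits → 79° and 43.5238′; 79 + 43.5238/60 = 79.7253967
  S ⇒ negate
  Longitude: degrees = first 3 digits = 52, minutes = 12.191; 52 + 12.191/60 = 52.2031833
  E ⇒ keep positive
Point 2:
  Latitude: 44′ + 31.6″ = 44.52667′; 75 + 44.52667/60 = 75.7421111
  S ⇒ negate
  Lon: 0° + 14/60 + 3.5/3600 = 0 + 0.233333 + 0.000972 = 0.2343056
  E → positive
Point 3:
  φ: degrees = first 2 digits = 85, minutes = 1.2739; 85 + 1.2739/60 = 85.0212317
  S → negative
  Longitude: degrees = first 3 digits = 50, minutes = 20.8506; 50 + 20.8506/60 = 50.3475100
  hemisphere W, so the sign is −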